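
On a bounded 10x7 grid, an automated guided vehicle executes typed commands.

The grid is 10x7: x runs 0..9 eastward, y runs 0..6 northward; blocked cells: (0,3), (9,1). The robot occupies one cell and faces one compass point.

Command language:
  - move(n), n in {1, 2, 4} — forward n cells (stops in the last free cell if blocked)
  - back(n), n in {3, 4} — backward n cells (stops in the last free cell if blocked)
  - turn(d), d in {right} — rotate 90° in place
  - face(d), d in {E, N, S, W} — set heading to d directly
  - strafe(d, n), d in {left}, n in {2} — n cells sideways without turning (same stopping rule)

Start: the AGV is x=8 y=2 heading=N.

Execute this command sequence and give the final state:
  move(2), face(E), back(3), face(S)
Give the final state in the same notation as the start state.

from: x=8 y=2 heading=N
1. move(2) → x=8 y=4 heading=N
2. face(E) → x=8 y=4 heading=E
3. back(3) → x=5 y=4 heading=E
4. face(S) → x=5 y=4 heading=S

x=5 y=4 heading=S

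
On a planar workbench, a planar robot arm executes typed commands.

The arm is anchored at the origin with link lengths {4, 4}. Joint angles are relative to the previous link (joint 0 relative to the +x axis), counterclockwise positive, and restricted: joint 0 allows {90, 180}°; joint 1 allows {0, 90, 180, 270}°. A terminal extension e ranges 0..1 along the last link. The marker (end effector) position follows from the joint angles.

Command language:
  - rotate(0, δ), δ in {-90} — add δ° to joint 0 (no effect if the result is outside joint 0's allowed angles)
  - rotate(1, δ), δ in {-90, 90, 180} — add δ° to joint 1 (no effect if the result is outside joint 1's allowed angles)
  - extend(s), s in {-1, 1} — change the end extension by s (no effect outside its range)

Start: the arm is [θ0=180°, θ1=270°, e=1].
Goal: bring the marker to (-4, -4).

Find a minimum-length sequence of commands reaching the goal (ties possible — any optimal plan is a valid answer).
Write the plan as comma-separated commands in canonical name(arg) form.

rotate(1, 180), extend(-1)

initial: [θ0=180°, θ1=270°, e=1]
step 1 (rotate(1, 180)): [θ0=180°, θ1=90°, e=1]
step 2 (extend(-1)): [θ0=180°, θ1=90°, e=0]
minimal: 2 command(s), checked below 2.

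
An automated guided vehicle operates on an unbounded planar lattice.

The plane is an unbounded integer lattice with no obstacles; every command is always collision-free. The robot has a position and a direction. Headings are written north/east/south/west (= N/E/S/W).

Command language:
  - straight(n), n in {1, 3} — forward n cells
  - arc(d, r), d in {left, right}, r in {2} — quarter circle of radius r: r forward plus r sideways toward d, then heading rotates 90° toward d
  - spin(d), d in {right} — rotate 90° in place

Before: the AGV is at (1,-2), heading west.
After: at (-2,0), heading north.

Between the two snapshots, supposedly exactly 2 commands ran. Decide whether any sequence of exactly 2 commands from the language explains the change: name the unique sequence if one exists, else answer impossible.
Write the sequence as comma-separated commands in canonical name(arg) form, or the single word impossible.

straight(1), arc(right, 2)

key: order matters: swapping straight(1) and arc(right, 2) lands elsewhere
initial: at (1,-2), heading west
[1] after straight(1): at (0,-2), heading west
[2] after arc(right, 2): at (-2,0), heading north
no other 2-command option fits: unique.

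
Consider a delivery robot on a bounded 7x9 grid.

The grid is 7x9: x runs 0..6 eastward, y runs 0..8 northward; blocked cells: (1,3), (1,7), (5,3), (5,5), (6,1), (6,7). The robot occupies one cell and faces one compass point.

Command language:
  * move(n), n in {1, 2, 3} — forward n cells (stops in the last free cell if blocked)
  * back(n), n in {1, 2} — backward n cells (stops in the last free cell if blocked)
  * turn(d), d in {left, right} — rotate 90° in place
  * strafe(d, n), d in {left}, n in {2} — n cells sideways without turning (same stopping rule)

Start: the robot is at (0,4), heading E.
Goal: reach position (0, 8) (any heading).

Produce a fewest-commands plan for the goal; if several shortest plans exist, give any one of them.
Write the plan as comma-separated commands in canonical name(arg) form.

strafe(left, 2), strafe(left, 2)

start: at (0,4), heading E
t=1 strafe(left, 2) ⇒ at (0,6), heading E
t=2 strafe(left, 2) ⇒ at (0,8), heading E
shorter routes all fall short; 2 is best.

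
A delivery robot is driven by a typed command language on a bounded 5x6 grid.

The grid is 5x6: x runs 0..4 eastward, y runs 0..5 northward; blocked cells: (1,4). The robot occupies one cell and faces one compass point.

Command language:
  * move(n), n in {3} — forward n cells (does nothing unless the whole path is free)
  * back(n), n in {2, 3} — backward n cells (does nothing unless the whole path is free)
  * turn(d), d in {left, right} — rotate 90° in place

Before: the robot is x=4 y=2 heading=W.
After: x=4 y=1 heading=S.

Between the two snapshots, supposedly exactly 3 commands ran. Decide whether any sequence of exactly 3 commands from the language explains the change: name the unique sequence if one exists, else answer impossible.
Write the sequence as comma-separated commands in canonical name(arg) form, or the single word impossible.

key: order matters: swapping turn(left) and move(3) lands elsewhere
start: x=4 y=2 heading=W
t=1 turn(left) ⇒ x=4 y=2 heading=S
t=2 back(2) ⇒ x=4 y=4 heading=S
t=3 move(3) ⇒ x=4 y=1 heading=S
no other 3-command option fits: unique.

turn(left), back(2), move(3)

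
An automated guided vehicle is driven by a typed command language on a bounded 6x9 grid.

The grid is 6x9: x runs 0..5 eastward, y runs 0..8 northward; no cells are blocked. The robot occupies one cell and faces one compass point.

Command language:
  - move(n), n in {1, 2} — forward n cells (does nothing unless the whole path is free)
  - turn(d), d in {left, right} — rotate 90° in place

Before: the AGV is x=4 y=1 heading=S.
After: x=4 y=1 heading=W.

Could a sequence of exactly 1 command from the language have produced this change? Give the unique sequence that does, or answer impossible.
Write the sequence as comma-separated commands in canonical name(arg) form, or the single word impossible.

turn(right)

key: parked at (4,1) the whole time — nothing moves the robot
start: x=4 y=1 heading=S
[1] after turn(right): x=4 y=1 heading=W
no other 1-command option fits: unique.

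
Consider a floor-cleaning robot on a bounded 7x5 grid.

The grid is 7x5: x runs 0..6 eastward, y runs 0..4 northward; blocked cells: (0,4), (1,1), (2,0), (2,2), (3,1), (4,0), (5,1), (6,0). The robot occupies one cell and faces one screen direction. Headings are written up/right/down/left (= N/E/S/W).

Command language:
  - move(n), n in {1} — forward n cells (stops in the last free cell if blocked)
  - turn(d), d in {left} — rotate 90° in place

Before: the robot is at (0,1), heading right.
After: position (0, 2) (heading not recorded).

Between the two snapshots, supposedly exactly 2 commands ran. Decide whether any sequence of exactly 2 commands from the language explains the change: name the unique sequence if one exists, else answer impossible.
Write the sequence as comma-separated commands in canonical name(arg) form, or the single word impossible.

turn(left), move(1)

key: order matters: swapping turn(left) and move(1) lands elsewhere
t0: at (0,1), heading right
t=1 turn(left) ⇒ at (0,1), heading up
t=2 move(1) ⇒ at (0,2), heading up
no other 2-command option fits: unique.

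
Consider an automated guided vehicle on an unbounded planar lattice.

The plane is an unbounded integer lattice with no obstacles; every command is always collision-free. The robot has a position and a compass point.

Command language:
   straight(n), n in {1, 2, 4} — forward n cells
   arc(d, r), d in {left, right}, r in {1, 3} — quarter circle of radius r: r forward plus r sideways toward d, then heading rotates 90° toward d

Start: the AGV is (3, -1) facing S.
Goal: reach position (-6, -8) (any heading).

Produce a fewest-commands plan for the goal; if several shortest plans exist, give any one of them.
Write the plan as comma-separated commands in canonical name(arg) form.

arc(right, 1), arc(left, 3), arc(right, 3), straight(2)

begin: (3, -1) facing S
1. arc(right, 1) → (2, -2) facing W
2. arc(left, 3) → (-1, -5) facing S
3. arc(right, 3) → (-4, -8) facing W
4. straight(2) → (-6, -8) facing W
no 3-step plan works, so 4 is optimal.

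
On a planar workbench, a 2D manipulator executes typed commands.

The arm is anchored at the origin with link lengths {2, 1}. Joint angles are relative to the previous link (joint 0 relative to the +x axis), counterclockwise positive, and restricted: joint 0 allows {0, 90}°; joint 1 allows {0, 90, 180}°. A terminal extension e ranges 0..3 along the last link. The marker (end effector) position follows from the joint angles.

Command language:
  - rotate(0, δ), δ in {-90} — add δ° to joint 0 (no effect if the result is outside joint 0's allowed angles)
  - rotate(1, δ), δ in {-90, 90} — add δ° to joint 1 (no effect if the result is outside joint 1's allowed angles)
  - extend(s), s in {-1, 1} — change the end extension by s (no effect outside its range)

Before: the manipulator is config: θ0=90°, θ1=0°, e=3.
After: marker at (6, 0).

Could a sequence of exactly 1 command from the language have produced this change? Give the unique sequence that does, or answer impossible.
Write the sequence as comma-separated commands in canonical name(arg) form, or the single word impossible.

rotate(0, -90)

from: config: θ0=90°, θ1=0°, e=3
1. rotate(0, -90) → config: θ0=0°, θ1=0°, e=3
all 5 alternatives checked — unique.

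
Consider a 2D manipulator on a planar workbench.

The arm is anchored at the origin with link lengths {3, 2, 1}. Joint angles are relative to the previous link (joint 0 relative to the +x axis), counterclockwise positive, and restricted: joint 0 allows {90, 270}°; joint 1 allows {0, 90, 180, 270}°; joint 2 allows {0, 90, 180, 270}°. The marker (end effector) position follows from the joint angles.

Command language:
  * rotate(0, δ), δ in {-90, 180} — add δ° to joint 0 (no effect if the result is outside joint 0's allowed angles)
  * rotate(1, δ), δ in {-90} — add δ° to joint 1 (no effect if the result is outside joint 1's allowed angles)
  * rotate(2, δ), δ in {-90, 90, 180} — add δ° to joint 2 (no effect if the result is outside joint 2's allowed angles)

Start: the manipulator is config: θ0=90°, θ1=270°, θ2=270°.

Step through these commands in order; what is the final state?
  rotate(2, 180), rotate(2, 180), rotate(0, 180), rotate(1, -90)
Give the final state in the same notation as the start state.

config: θ0=270°, θ1=180°, θ2=270°

start: config: θ0=90°, θ1=270°, θ2=270°
1. rotate(2, 180) → config: θ0=90°, θ1=270°, θ2=90°
2. rotate(2, 180) → config: θ0=90°, θ1=270°, θ2=270°
3. rotate(0, 180) → config: θ0=270°, θ1=270°, θ2=270°
4. rotate(1, -90) → config: θ0=270°, θ1=180°, θ2=270°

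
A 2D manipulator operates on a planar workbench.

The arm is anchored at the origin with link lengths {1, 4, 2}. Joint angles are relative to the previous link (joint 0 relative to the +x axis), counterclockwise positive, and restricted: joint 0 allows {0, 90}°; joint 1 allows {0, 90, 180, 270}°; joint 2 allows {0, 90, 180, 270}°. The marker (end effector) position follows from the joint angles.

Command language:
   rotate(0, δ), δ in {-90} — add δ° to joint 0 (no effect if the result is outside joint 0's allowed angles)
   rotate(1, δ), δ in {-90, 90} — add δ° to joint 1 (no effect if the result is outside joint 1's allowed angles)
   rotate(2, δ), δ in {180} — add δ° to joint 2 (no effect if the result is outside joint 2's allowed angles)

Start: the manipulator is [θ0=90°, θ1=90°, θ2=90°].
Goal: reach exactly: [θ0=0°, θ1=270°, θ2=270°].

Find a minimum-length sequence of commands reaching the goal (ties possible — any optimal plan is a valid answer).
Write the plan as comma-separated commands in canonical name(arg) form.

rotate(1, 90), rotate(1, 90), rotate(0, -90), rotate(2, 180)

start: [θ0=90°, θ1=90°, θ2=90°]
[1] after rotate(1, 90): [θ0=90°, θ1=180°, θ2=90°]
[2] after rotate(1, 90): [θ0=90°, θ1=270°, θ2=90°]
[3] after rotate(0, -90): [θ0=0°, θ1=270°, θ2=90°]
[4] after rotate(2, 180): [θ0=0°, θ1=270°, θ2=270°]
minimal: 4 command(s), checked below 4.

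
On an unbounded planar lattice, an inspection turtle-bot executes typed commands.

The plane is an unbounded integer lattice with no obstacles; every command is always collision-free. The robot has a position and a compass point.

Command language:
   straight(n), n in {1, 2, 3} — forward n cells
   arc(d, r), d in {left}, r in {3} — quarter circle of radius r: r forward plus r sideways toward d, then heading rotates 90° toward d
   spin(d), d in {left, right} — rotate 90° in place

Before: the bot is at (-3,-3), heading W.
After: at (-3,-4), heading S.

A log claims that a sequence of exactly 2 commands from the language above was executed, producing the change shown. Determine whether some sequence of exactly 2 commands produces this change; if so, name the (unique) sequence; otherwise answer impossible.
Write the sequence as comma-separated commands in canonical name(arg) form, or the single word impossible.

key: position moved to (-3,-4) AND the heading swung to S — translation plus rotation needed
start: at (-3,-3), heading W
step 1 (spin(left)): at (-3,-3), heading S
step 2 (straight(1)): at (-3,-4), heading S
no other 2-command option fits: unique.

spin(left), straight(1)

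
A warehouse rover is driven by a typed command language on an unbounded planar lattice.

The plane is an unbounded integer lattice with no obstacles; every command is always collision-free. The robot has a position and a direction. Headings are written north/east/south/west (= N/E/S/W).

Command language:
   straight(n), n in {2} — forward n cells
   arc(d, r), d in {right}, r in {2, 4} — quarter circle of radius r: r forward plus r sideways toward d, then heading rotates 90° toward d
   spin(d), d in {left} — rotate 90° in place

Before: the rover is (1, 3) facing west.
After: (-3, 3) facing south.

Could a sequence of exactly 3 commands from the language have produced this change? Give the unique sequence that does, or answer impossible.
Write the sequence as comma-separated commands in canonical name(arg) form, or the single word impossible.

straight(2), straight(2), spin(left)

key: order matters: swapping straight(2) and spin(left) lands elsewhere
t0: (1, 3) facing west
step 1 (straight(2)): (-1, 3) facing west
step 2 (straight(2)): (-3, 3) facing west
step 3 (spin(left)): (-3, 3) facing south
no other 3-command option fits: unique.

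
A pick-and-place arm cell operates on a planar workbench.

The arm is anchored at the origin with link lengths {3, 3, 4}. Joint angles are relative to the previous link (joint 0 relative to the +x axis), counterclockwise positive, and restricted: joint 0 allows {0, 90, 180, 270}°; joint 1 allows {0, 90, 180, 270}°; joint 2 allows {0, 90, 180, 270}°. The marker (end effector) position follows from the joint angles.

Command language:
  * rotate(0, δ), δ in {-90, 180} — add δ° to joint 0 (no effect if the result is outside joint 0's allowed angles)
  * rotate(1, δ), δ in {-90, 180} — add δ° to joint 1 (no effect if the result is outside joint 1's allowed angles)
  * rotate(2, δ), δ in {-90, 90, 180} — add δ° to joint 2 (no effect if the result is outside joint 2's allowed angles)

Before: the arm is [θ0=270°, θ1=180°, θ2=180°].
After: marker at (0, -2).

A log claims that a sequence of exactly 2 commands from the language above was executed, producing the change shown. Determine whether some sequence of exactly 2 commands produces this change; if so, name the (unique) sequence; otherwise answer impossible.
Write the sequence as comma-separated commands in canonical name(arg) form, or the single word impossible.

start: [θ0=270°, θ1=180°, θ2=180°]
1. rotate(1, -90) → [θ0=270°, θ1=90°, θ2=180°]
2. rotate(1, -90) → [θ0=270°, θ1=0°, θ2=180°]
all 49 alternatives checked — unique.

rotate(1, -90), rotate(1, -90)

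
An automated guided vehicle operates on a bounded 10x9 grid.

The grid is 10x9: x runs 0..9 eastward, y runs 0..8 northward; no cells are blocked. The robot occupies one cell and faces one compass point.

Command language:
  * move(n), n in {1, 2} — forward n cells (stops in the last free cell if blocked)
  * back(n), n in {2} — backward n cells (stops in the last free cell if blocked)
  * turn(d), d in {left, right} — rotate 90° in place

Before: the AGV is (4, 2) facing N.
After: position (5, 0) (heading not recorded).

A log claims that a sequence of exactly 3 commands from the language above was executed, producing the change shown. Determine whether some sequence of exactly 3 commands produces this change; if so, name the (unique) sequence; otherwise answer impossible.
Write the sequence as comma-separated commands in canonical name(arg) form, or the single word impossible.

key: order matters: swapping back(2) and move(1) lands elsewhere
start: (4, 2) facing N
t=1 back(2) ⇒ (4, 0) facing N
t=2 turn(right) ⇒ (4, 0) facing E
t=3 move(1) ⇒ (5, 0) facing E
uniquely the one of 125 3-step routes that fits.

back(2), turn(right), move(1)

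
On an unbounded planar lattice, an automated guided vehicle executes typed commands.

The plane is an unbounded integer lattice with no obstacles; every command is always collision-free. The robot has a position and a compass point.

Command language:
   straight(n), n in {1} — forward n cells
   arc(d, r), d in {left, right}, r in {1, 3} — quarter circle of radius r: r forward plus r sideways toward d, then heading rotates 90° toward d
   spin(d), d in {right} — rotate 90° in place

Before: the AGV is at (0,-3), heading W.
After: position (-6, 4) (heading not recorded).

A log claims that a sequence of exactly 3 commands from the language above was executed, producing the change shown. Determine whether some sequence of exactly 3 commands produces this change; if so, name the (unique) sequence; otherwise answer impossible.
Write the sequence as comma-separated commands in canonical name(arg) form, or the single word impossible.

key: running arc(left, 3) before arc(right, 3) would end elsewhere — order is forced
t0: at (0,-3), heading W
[1] after arc(right, 3): at (-3,0), heading N
[2] after straight(1): at (-3,1), heading N
[3] after arc(left, 3): at (-6,4), heading W
uniquely the one of 216 3-step routes that fits.

arc(right, 3), straight(1), arc(left, 3)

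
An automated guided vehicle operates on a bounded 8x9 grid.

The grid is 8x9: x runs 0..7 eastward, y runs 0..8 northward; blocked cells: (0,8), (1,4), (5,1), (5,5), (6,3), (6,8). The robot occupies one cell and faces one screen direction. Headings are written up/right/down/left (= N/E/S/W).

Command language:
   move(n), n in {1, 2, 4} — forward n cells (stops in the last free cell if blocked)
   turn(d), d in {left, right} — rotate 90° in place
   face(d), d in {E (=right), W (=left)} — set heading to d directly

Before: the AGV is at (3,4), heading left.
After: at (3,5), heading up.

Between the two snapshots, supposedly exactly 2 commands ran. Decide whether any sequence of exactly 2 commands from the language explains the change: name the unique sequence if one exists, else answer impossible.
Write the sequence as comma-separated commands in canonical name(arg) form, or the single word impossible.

key: order matters: swapping turn(right) and move(1) lands elsewhere
initial: at (3,4), heading left
t=1 turn(right) ⇒ at (3,4), heading up
t=2 move(1) ⇒ at (3,5), heading up
no other 2-command option fits: unique.

turn(right), move(1)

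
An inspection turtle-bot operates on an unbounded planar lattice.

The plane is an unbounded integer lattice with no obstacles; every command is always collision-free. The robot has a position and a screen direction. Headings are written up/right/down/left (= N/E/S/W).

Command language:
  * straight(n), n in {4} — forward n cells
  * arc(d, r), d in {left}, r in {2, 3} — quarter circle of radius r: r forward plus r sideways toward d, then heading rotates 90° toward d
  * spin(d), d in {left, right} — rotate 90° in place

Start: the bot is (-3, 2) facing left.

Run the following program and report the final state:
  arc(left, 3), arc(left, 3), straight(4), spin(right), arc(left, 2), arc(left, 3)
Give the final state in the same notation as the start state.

(6, -3) facing up

start: (-3, 2) facing left
1. arc(left, 3) → (-6, -1) facing down
2. arc(left, 3) → (-3, -4) facing right
3. straight(4) → (1, -4) facing right
4. spin(right) → (1, -4) facing down
5. arc(left, 2) → (3, -6) facing right
6. arc(left, 3) → (6, -3) facing up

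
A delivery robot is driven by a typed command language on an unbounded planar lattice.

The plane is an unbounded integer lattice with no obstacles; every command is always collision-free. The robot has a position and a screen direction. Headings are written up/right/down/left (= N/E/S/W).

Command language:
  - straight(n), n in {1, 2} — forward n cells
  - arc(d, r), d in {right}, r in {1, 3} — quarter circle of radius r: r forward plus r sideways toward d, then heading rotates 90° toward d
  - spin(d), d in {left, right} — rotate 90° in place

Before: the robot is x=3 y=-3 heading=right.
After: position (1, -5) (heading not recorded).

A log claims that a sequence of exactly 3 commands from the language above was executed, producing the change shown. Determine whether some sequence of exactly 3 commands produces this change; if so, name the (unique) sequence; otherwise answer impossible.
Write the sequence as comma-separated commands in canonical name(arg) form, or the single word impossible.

arc(right, 1), arc(right, 1), straight(2)

key: order matters: swapping arc(right, 1) and straight(2) lands elsewhere
from: x=3 y=-3 heading=right
t=1 arc(right, 1) ⇒ x=4 y=-4 heading=down
t=2 arc(right, 1) ⇒ x=3 y=-5 heading=left
t=3 straight(2) ⇒ x=1 y=-5 heading=left
all 216 alternatives checked — unique.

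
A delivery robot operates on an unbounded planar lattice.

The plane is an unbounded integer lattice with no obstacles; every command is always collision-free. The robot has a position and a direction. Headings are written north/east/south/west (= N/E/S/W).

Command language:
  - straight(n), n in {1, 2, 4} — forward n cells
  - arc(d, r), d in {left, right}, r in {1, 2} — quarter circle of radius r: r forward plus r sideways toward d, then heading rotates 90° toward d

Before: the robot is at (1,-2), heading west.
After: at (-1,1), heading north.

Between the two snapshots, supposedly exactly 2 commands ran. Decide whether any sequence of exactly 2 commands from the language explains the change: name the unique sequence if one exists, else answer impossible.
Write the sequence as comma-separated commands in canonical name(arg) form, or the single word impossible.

key: running straight(1) before arc(right, 2) would end elsewhere — order is forced
begin: at (1,-2), heading west
step 1 (arc(right, 2)): at (-1,0), heading north
step 2 (straight(1)): at (-1,1), heading north
uniquely the one of 49 2-step routes that fits.

arc(right, 2), straight(1)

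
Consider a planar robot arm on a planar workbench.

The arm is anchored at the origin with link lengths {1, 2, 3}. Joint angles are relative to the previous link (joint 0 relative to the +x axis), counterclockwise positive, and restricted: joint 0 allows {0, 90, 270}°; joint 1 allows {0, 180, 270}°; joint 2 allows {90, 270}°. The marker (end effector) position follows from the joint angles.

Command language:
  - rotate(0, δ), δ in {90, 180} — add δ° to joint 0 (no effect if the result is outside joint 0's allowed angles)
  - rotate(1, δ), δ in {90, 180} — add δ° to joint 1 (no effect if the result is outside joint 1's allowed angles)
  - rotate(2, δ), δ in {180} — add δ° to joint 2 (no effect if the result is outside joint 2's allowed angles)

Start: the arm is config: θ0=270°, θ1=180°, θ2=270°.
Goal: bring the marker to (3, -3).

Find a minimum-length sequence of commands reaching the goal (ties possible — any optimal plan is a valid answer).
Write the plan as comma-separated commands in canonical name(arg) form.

start: config: θ0=270°, θ1=180°, θ2=270°
step 1 (rotate(0, 90)): config: θ0=0°, θ1=180°, θ2=270°
step 2 (rotate(1, 180)): config: θ0=0°, θ1=0°, θ2=270°
shorter routes all fall short; 2 is best.

rotate(0, 90), rotate(1, 180)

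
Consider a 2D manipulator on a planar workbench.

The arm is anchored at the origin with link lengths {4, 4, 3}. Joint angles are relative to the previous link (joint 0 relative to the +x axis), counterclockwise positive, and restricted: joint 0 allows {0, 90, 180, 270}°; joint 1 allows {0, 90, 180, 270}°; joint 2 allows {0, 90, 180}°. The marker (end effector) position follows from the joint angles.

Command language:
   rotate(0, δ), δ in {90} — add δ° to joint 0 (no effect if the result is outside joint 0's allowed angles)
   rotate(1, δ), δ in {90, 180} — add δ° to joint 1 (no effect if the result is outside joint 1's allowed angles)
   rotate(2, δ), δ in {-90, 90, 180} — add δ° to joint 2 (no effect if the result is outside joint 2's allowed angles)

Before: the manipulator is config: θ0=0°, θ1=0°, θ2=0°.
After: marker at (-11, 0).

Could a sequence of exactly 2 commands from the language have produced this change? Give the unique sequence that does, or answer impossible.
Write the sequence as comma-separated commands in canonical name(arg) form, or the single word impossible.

initial: config: θ0=0°, θ1=0°, θ2=0°
t=1 rotate(0, 90) ⇒ config: θ0=90°, θ1=0°, θ2=0°
t=2 rotate(0, 90) ⇒ config: θ0=180°, θ1=0°, θ2=0°
uniquely the one of 36 2-step routes that fits.

rotate(0, 90), rotate(0, 90)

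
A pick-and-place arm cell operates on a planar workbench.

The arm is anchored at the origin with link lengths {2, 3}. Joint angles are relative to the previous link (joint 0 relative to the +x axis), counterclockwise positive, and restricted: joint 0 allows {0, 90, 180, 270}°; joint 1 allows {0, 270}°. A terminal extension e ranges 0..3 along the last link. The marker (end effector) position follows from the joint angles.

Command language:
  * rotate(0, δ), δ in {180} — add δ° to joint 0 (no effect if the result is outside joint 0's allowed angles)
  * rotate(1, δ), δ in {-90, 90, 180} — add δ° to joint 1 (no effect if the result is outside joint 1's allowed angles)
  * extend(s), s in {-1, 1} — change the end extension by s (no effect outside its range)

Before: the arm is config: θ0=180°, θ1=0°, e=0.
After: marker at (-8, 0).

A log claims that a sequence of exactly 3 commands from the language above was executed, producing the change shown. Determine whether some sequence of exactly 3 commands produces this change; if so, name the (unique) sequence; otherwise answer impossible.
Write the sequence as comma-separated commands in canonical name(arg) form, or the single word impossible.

t0: config: θ0=180°, θ1=0°, e=0
t=1 extend(1) ⇒ config: θ0=180°, θ1=0°, e=1
t=2 extend(1) ⇒ config: θ0=180°, θ1=0°, e=2
t=3 extend(1) ⇒ config: θ0=180°, θ1=0°, e=3
no rival 3-sequence matches.

extend(1), extend(1), extend(1)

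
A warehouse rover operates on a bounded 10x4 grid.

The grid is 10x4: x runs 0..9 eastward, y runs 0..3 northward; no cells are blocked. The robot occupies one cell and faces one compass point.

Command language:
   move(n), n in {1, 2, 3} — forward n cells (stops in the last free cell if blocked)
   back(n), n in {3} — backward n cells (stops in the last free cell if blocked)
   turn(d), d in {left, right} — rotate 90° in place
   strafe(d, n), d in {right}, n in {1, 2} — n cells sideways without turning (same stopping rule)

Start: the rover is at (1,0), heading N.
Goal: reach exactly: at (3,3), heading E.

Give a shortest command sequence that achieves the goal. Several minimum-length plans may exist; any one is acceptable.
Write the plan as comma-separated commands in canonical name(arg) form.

move(3), strafe(right, 2), turn(right)

begin: at (1,0), heading N
1. move(3) → at (1,3), heading N
2. strafe(right, 2) → at (3,3), heading N
3. turn(right) → at (3,3), heading E
shorter routes all fall short; 3 is best.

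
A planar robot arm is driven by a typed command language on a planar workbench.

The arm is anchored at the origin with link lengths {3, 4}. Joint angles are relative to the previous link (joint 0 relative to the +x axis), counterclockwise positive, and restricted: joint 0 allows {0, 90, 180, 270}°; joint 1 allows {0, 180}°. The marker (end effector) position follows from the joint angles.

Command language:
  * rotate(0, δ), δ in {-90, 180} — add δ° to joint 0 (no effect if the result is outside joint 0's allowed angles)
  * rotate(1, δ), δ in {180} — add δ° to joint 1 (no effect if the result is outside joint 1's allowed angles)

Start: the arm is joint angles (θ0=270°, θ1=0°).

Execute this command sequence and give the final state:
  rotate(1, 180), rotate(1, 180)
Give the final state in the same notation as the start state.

joint angles (θ0=270°, θ1=0°)

start: joint angles (θ0=270°, θ1=0°)
t=1 rotate(1, 180) ⇒ joint angles (θ0=270°, θ1=180°)
t=2 rotate(1, 180) ⇒ joint angles (θ0=270°, θ1=0°)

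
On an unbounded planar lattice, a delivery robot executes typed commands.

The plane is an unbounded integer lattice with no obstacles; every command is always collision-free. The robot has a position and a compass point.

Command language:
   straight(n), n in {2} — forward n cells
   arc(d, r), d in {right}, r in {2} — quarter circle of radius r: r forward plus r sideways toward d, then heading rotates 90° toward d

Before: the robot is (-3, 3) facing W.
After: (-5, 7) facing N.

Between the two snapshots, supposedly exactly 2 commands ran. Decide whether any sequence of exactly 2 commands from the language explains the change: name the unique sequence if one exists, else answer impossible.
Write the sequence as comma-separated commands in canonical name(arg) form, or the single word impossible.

key: running straight(2) before arc(right, 2) would end elsewhere — order is forced
from: (-3, 3) facing W
step 1 (arc(right, 2)): (-5, 5) facing N
step 2 (straight(2)): (-5, 7) facing N
no other 2-command option fits: unique.

arc(right, 2), straight(2)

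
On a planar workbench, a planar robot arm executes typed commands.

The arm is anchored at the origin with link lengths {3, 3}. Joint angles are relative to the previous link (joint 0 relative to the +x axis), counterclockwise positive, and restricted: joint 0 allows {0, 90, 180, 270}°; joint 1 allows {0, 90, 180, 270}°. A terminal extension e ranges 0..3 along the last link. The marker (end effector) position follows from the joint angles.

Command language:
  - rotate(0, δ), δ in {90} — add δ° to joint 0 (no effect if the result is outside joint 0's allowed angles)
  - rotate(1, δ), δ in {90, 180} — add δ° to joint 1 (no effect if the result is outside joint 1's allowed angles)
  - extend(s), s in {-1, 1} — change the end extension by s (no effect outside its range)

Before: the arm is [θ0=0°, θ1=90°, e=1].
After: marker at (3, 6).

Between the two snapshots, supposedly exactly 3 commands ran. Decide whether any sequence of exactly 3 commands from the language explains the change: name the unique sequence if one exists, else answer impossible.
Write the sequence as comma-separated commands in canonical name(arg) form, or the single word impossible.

from: [θ0=0°, θ1=90°, e=1]
t=1 extend(1) ⇒ [θ0=0°, θ1=90°, e=2]
t=2 extend(1) ⇒ [θ0=0°, θ1=90°, e=3]
t=3 extend(1) ⇒ [θ0=0°, θ1=90°, e=3]
no other 3-command option fits: unique.

extend(1), extend(1), extend(1)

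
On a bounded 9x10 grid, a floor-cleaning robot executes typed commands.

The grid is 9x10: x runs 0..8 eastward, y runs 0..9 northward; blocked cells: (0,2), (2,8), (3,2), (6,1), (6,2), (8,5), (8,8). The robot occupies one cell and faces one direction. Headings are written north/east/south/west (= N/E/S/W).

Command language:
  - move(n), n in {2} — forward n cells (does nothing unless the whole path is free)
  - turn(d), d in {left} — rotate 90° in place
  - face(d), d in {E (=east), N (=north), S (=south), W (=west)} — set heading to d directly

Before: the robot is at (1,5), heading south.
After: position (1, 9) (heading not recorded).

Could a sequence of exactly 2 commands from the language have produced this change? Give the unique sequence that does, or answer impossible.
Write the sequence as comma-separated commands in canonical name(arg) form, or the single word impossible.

no 2-step route produces this change.

impossible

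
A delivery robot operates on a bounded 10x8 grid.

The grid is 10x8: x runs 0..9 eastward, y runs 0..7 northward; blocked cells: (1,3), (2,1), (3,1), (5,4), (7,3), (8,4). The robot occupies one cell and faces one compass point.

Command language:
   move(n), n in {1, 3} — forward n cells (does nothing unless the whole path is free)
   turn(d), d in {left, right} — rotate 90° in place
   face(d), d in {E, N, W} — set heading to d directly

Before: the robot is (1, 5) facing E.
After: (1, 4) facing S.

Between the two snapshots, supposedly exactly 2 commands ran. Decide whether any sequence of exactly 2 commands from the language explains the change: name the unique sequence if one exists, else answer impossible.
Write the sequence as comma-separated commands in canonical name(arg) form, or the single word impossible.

key: order matters: swapping turn(right) and move(1) lands elsewhere
t0: (1, 5) facing E
t=1 turn(right) ⇒ (1, 5) facing S
t=2 move(1) ⇒ (1, 4) facing S
no rival 2-sequence matches.

turn(right), move(1)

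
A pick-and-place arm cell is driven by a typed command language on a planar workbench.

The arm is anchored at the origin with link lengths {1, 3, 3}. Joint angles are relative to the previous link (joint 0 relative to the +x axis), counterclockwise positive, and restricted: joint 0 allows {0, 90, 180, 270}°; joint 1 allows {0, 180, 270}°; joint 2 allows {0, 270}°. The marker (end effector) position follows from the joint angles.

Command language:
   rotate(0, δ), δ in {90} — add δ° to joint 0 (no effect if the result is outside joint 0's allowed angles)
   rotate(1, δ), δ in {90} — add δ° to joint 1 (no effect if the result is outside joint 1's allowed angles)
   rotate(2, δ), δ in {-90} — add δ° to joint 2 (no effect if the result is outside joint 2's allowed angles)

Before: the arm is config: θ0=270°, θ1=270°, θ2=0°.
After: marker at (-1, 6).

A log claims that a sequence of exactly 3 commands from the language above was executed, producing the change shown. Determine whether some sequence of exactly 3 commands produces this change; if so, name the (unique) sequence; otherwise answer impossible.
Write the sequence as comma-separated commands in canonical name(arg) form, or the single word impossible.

rotate(0, 90), rotate(0, 90), rotate(0, 90)

start: config: θ0=270°, θ1=270°, θ2=0°
[1] after rotate(0, 90): config: θ0=0°, θ1=270°, θ2=0°
[2] after rotate(0, 90): config: θ0=90°, θ1=270°, θ2=0°
[3] after rotate(0, 90): config: θ0=180°, θ1=270°, θ2=0°
all 27 alternatives checked — unique.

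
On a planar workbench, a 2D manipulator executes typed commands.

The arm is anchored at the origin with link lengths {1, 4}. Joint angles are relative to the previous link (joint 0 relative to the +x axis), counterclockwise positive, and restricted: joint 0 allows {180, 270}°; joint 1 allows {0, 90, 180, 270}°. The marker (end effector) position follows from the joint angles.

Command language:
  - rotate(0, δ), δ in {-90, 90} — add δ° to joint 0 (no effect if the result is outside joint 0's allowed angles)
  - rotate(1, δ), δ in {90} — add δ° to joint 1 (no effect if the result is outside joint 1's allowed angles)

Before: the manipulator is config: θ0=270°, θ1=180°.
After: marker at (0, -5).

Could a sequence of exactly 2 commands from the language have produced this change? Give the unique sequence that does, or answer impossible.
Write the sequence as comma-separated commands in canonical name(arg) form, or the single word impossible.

from: config: θ0=270°, θ1=180°
1. rotate(1, 90) → config: θ0=270°, θ1=270°
2. rotate(1, 90) → config: θ0=270°, θ1=0°
uniquely the one of 9 2-step routes that fits.

rotate(1, 90), rotate(1, 90)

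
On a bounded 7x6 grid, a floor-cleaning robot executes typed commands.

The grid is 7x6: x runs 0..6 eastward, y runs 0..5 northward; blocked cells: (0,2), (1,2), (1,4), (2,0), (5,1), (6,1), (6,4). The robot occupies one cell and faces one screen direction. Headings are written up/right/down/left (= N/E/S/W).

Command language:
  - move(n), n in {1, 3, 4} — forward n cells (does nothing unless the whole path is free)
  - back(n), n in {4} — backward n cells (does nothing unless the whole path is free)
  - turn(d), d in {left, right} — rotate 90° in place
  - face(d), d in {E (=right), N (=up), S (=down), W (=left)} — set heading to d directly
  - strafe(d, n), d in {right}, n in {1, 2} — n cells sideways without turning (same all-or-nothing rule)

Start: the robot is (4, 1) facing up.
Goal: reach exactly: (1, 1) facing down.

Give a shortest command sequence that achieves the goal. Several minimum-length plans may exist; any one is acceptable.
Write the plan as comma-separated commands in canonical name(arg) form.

from: (4, 1) facing up
[1] after turn(left): (4, 1) facing left
[2] after move(3): (1, 1) facing left
[3] after turn(left): (1, 1) facing down
minimal: 3 command(s), checked below 3.

turn(left), move(3), turn(left)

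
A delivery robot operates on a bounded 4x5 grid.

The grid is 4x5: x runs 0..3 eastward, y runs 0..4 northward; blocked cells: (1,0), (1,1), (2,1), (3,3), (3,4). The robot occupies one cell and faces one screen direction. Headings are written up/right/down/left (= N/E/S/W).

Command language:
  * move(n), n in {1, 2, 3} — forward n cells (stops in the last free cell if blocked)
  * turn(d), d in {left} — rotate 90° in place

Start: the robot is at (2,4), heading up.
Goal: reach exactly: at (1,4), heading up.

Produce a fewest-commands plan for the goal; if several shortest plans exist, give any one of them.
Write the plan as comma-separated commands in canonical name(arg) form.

initial: at (2,4), heading up
step 1 (turn(left)): at (2,4), heading left
step 2 (move(1)): at (1,4), heading left
step 3 (turn(left)): at (1,4), heading down
step 4 (turn(left)): at (1,4), heading right
step 5 (turn(left)): at (1,4), heading up
minimal: 5 command(s), checked below 5.

turn(left), move(1), turn(left), turn(left), turn(left)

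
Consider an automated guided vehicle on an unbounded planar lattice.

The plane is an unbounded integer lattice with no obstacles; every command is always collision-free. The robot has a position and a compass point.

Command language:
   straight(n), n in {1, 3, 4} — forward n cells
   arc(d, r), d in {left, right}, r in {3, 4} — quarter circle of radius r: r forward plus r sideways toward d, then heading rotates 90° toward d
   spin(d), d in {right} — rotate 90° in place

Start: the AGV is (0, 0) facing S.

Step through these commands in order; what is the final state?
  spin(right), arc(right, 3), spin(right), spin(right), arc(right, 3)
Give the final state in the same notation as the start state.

t0: (0, 0) facing S
t=1 spin(right) ⇒ (0, 0) facing W
t=2 arc(right, 3) ⇒ (-3, 3) facing N
t=3 spin(right) ⇒ (-3, 3) facing E
t=4 spin(right) ⇒ (-3, 3) facing S
t=5 arc(right, 3) ⇒ (-6, 0) facing W

(-6, 0) facing W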